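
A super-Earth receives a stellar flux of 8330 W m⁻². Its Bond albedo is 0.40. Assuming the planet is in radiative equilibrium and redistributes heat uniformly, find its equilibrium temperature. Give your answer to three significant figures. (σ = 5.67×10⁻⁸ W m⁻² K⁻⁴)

Energy balance: absorbed = emitted ⇒ πR²·S(1−A) = 4πR²·σT_eq⁴, so T_eq⁴ = S(1−A)/(4σ).
T_eq = [8330 × 0.60 / (4 × 5.67×10⁻⁸)]^(1/4) = (2.20×10¹⁰)^(1/4) = 385 K.

T_eq ≈ 385 K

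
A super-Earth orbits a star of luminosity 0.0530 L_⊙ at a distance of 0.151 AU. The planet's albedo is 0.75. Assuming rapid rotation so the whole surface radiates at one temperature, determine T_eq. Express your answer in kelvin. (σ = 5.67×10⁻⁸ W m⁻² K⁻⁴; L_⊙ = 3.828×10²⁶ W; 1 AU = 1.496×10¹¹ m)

T_eq ≈ 243 K

d = 0.151 AU = 2.26×10¹⁰ m.
L = 0.0530 × 3.828×10²⁶ = 2.03×10²⁵ W.
Flux: S = L/(4πd²) = 2.03×10²⁵/(4π×(2.26×10¹⁰)²) = 3160 W m⁻².
Energy balance: absorbed = emitted ⇒ πR²·S(1−A) = 4πR²·σT_eq⁴, so T_eq⁴ = S(1−A)/(4σ).
T_eq = [3160 × 0.25 / (4 × 5.67×10⁻⁸)]^(1/4) = (3.49×10⁹)^(1/4) = 243 K.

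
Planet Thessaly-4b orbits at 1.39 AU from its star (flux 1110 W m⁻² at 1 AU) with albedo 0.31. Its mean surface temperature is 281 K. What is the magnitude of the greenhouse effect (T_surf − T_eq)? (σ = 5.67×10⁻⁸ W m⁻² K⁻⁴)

S = 1110/1.39² = 574.5 W m⁻².
T_eq = [S(1−A)/(4σ)]^(1/4) = [574.5×0.69/(4×5.67×10⁻⁸)]^(1/4) = 204.5 K.
ΔT = T_surf − T_eq = 281 − 204.5.

ΔT ≈ 76.5 K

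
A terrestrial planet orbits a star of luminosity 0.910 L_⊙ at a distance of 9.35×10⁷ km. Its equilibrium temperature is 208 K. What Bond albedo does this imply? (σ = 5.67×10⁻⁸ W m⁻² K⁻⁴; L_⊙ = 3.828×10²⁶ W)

A ≈ 0.87

d = 9.35×10⁷ km = 9.35×10¹⁰ m.
L = 0.910 × 3.828×10²⁶ = 3.48×10²⁶ W.
Flux: S = L/(4πd²) = 3.48×10²⁶/(4π×(9.35×10¹⁰)²) = 3170 W m⁻².
From T_eq⁴ = S(1−A)/(4σ): 1−A = 4σT_eq⁴/S.
1−A = 4 × 5.67×10⁻⁸ × (208)⁴ / 3170 = 0.134.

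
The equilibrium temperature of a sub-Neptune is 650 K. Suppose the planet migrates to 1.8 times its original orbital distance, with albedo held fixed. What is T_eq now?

T_eq ∝ L^(1/4) · d^(−1/2).
T′ = 650 / 1.8^(1/2) = 484 K.

T_eq ≈ 484 K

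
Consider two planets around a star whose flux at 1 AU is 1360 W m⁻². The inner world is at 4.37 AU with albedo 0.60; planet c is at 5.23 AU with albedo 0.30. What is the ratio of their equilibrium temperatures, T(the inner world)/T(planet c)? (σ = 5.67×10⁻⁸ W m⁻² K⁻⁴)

T_eq = [S₀(1−A)/(4σd²)]^(1/4), so T ∝ (1−A)^(1/4) / √d.
T₁ = [1360×0.40/(4×5.67×10⁻⁸×4.37²)]^(1/4) = 105.86 K.
T₂ = [1360×0.70/(4×5.67×10⁻⁸×5.23²)]^(1/4) = 111.30 K.

T₁/T₂ ≈ 0.951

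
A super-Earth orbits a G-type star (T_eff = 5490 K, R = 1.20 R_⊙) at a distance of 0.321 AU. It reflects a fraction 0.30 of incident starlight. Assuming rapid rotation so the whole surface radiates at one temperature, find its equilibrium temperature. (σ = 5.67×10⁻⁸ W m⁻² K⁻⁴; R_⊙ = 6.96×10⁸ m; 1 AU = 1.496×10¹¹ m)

R_⋆ = 1.20 × 6.96×10⁸ = 8.35×10⁸ m.
d = 0.321 AU = 4.80×10¹⁰ m.
L = 4πR_⋆²σT_⋆⁴ = 4π(8.35×10⁸)² × 5.67×10⁻⁸ × (5490)⁴ = 4.52×10²⁶ W.
S = L/(4πd²) = 1.56×10⁴ W m⁻².
Energy balance: absorbed = emitted ⇒ πR²·S(1−A) = 4πR²·σT_eq⁴, so T_eq⁴ = S(1−A)/(4σ).
T_eq = [1.56×10⁴ × 0.70 / (4 × 5.67×10⁻⁸)]^(1/4) = (4.81×10¹⁰)^(1/4) = 468 K.

T_eq ≈ 468 K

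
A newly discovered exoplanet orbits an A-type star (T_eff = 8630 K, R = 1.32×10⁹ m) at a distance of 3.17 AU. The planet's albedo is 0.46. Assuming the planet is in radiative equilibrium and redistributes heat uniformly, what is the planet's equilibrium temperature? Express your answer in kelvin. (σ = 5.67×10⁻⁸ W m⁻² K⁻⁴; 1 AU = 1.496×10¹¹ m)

d = 3.17 AU = 4.74×10¹¹ m.
L = 4πR_⋆²σT_⋆⁴ = 4π(1.32×10⁹)² × 5.67×10⁻⁸ × (8630)⁴ = 6.89×10²⁷ W.
S = L/(4πd²) = 2440 W m⁻².
Energy balance: absorbed = emitted ⇒ πR²·S(1−A) = 4πR²·σT_eq⁴, so T_eq⁴ = S(1−A)/(4σ).
T_eq = [2440 × 0.54 / (4 × 5.67×10⁻⁸)]^(1/4) = (5.80×10⁹)^(1/4) = 276 K.

T_eq ≈ 276 K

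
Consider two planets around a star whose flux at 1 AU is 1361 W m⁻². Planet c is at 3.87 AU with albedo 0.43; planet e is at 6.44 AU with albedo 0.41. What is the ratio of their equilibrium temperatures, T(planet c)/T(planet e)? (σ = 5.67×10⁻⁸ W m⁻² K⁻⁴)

T_eq = [S₀(1−A)/(4σd²)]^(1/4), so T ∝ (1−A)^(1/4) / √d.
T₁ = [1361×0.57/(4×5.67×10⁻⁸×3.87²)]^(1/4) = 122.93 K.
T₂ = [1361×0.59/(4×5.67×10⁻⁸×6.44²)]^(1/4) = 96.12 K.

T₁/T₂ ≈ 1.279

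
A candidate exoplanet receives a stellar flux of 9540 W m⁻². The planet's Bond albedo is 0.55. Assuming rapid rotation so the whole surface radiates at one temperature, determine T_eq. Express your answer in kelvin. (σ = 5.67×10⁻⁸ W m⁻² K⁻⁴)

T_eq ≈ 371 K

Energy balance: absorbed = emitted ⇒ πR²·S(1−A) = 4πR²·σT_eq⁴, so T_eq⁴ = S(1−A)/(4σ).
T_eq = [9540 × 0.45 / (4 × 5.67×10⁻⁸)]^(1/4) = (1.89×10¹⁰)^(1/4) = 371 K.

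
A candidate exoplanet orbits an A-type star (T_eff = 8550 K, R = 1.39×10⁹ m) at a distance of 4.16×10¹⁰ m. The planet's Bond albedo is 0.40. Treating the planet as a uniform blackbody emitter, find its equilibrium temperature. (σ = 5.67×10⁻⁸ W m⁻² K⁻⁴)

L = 4πR_⋆²σT_⋆⁴ = 4π(1.39×10⁹)² × 5.67×10⁻⁸ × (8550)⁴ = 7.36×10²⁷ W.
S = L/(4πd²) = 3.38×10⁵ W m⁻².
Energy balance: absorbed = emitted ⇒ πR²·S(1−A) = 4πR²·σT_eq⁴, so T_eq⁴ = S(1−A)/(4σ).
T_eq = [3.38×10⁵ × 0.60 / (4 × 5.67×10⁻⁸)]^(1/4) = (8.95×10¹¹)^(1/4) = 973 K.

T_eq ≈ 973 K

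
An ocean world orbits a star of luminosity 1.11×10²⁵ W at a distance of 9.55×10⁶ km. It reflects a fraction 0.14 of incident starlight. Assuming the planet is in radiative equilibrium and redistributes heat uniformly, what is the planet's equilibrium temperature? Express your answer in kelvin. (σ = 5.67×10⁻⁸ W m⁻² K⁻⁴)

T_eq ≈ 438 K

d = 9.55×10⁶ km = 9.55×10⁹ m.
Flux: S = L/(4πd²) = 1.11×10²⁵/(4π×(9.55×10⁹)²) = 9690 W m⁻².
Energy balance: absorbed = emitted ⇒ πR²·S(1−A) = 4πR²·σT_eq⁴, so T_eq⁴ = S(1−A)/(4σ).
T_eq = [9690 × 0.86 / (4 × 5.67×10⁻⁸)]^(1/4) = (3.67×10¹⁰)^(1/4) = 438 K.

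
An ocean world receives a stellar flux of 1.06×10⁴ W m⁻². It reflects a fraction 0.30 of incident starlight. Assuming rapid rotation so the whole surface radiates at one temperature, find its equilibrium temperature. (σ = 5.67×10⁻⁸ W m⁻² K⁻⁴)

Energy balance: absorbed = emitted ⇒ πR²·S(1−A) = 4πR²·σT_eq⁴, so T_eq⁴ = S(1−A)/(4σ).
T_eq = [1.06×10⁴ × 0.70 / (4 × 5.67×10⁻⁸)]^(1/4) = (3.27×10¹⁰)^(1/4) = 425 K.

T_eq ≈ 425 K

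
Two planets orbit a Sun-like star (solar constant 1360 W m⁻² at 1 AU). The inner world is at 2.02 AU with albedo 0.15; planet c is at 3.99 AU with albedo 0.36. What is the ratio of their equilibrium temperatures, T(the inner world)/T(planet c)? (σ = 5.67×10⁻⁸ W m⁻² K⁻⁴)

T_eq = [S₀(1−A)/(4σd²)]^(1/4), so T ∝ (1−A)^(1/4) / √d.
T₁ = [1360×0.85/(4×5.67×10⁻⁸×2.02²)]^(1/4) = 188.00 K.
T₂ = [1360×0.64/(4×5.67×10⁻⁸×3.99²)]^(1/4) = 124.60 K.

T₁/T₂ ≈ 1.509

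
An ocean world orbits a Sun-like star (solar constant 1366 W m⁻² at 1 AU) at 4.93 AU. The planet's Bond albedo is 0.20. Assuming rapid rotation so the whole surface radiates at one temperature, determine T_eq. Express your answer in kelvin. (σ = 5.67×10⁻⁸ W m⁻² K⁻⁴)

Flux at 4.93 AU: S = 1366/4.93² = 56.2 W m⁻².
Energy balance: absorbed = emitted ⇒ πR²·S(1−A) = 4πR²·σT_eq⁴, so T_eq⁴ = S(1−A)/(4σ).
T_eq = [56.2 × 0.80 / (4 × 5.67×10⁻⁸)]^(1/4) = (1.98×10⁸)^(1/4) = 119 K.

T_eq ≈ 119 K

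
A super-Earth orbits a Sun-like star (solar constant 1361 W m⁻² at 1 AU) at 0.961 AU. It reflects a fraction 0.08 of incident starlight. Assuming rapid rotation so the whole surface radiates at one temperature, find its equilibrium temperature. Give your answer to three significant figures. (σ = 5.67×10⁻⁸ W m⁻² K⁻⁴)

T_eq ≈ 278 K

Flux at 0.961 AU: S = 1361/0.961² = 1470 W m⁻².
Energy balance: absorbed = emitted ⇒ πR²·S(1−A) = 4πR²·σT_eq⁴, so T_eq⁴ = S(1−A)/(4σ).
T_eq = [1470 × 0.92 / (4 × 5.67×10⁻⁸)]^(1/4) = (5.98×10⁹)^(1/4) = 278 K.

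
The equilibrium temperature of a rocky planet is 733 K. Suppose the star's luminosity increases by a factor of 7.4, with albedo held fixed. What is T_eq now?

T_eq ∝ L^(1/4) · d^(−1/2).
T′ = 733 × 7.4^(1/4) = 1210 K.

T_eq ≈ 1210 K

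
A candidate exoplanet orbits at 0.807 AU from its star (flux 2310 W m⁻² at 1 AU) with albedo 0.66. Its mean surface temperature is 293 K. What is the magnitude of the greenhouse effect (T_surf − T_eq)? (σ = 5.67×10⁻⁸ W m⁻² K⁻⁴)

ΔT ≈ 23.0 K

S = 2310/0.807² = 3547 W m⁻².
T_eq = [S(1−A)/(4σ)]^(1/4) = [3547×0.34/(4×5.67×10⁻⁸)]^(1/4) = 270.0 K.
ΔT = T_surf − T_eq = 293 − 270.0.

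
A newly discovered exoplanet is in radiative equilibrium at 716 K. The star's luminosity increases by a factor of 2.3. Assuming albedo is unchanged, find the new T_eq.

T_eq ≈ 882 K

T_eq ∝ L^(1/4) · d^(−1/2).
T′ = 716 × 2.3^(1/4) = 882 K.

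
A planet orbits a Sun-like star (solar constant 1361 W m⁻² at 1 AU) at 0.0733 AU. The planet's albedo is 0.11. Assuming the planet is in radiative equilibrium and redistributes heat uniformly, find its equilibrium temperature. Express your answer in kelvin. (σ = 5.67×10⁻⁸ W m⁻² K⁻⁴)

T_eq ≈ 999 K

Flux at 0.0733 AU: S = 1361/0.0733² = 2.53×10⁵ W m⁻².
Energy balance: absorbed = emitted ⇒ πR²·S(1−A) = 4πR²·σT_eq⁴, so T_eq⁴ = S(1−A)/(4σ).
T_eq = [2.53×10⁵ × 0.89 / (4 × 5.67×10⁻⁸)]^(1/4) = (9.94×10¹¹)^(1/4) = 999 K.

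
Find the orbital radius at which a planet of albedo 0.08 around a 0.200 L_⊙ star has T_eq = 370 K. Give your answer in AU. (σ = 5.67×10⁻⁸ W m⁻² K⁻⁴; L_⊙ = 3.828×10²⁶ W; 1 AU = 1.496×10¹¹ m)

L = 0.200 × 3.828×10²⁶ = 7.66×10²⁵ W.
From T_eq⁴ = L(1−A)/(16πσd²): d = √[L(1−A)/(16πσT_eq⁴)].
d = √[7.66×10²⁵ × 0.92 / (16π × 5.67×10⁻⁸ × (370)⁴)] = 3.63×10¹⁰ m = 0.243 AU.

d ≈ 0.243 AU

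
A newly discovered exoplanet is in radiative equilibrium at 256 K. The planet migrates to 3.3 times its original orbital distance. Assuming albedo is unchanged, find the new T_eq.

T_eq ∝ L^(1/4) · d^(−1/2).
T′ = 256 / 3.3^(1/2) = 141 K.

T_eq ≈ 141 K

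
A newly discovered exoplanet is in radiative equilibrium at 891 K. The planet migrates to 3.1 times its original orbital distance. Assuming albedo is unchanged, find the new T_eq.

T_eq ∝ L^(1/4) · d^(−1/2).
T′ = 891 / 3.1^(1/2) = 506 K.

T_eq ≈ 506 K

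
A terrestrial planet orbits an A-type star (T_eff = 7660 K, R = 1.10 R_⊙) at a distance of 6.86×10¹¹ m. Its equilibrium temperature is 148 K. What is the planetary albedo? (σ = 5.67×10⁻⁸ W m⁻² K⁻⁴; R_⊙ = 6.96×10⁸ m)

A ≈ 0.55

R_⋆ = 1.10 × 6.96×10⁸ = 7.66×10⁸ m.
L = 4πR_⋆²σT_⋆⁴ = 4π(7.66×10⁸)² × 5.67×10⁻⁸ × (7660)⁴ = 1.44×10²⁷ W.
S = L/(4πd²) = 243 W m⁻².
From T_eq⁴ = S(1−A)/(4σ): 1−A = 4σT_eq⁴/S.
1−A = 4 × 5.67×10⁻⁸ × (148)⁴ / 243 = 0.448.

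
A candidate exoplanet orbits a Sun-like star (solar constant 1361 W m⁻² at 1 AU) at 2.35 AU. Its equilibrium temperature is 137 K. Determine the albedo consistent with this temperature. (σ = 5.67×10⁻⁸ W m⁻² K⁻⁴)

A ≈ 0.68

Flux at 2.35 AU: S = 1361/2.35² = 246 W m⁻².
From T_eq⁴ = S(1−A)/(4σ): 1−A = 4σT_eq⁴/S.
1−A = 4 × 5.67×10⁻⁸ × (137)⁴ / 246 = 0.324.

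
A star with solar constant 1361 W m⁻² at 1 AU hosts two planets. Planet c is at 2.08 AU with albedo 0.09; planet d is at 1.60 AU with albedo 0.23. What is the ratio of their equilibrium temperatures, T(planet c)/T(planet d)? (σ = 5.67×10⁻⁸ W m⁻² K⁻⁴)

T_eq = [S₀(1−A)/(4σd²)]^(1/4), so T ∝ (1−A)^(1/4) / √d.
T₁ = [1361×0.91/(4×5.67×10⁻⁸×2.08²)]^(1/4) = 188.49 K.
T₂ = [1361×0.77/(4×5.67×10⁻⁸×1.60²)]^(1/4) = 206.12 K.

T₁/T₂ ≈ 0.914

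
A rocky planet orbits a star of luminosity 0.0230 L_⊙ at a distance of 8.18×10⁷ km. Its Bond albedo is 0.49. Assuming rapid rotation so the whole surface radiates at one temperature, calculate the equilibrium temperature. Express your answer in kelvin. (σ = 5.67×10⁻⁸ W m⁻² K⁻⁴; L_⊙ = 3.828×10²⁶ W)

T_eq ≈ 124 K

d = 8.18×10⁷ km = 8.18×10¹⁰ m.
L = 0.0230 × 3.828×10²⁶ = 8.80×10²⁴ W.
Flux: S = L/(4πd²) = 8.80×10²⁴/(4π×(8.18×10¹⁰)²) = 105 W m⁻².
Energy balance: absorbed = emitted ⇒ πR²·S(1−A) = 4πR²·σT_eq⁴, so T_eq⁴ = S(1−A)/(4σ).
T_eq = [105 × 0.51 / (4 × 5.67×10⁻⁸)]^(1/4) = (2.35×10⁸)^(1/4) = 124 K.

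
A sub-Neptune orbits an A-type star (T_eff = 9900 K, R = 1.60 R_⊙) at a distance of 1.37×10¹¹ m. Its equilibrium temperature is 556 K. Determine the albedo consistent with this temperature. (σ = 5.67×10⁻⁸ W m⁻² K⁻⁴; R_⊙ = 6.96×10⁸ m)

R_⋆ = 1.60 × 6.96×10⁸ = 1.11×10⁹ m.
L = 4πR_⋆²σT_⋆⁴ = 4π(1.11×10⁹)² × 5.67×10⁻⁸ × (9900)⁴ = 8.49×10²⁷ W.
S = L/(4πd²) = 3.60×10⁴ W m⁻².
From T_eq⁴ = S(1−A)/(4σ): 1−A = 4σT_eq⁴/S.
1−A = 4 × 5.67×10⁻⁸ × (556)⁴ / 3.60×10⁴ = 0.602.

A ≈ 0.40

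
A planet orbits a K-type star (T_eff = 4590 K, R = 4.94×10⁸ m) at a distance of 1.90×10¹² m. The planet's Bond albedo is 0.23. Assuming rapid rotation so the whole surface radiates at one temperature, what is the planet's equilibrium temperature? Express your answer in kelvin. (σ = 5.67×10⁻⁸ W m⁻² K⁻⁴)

L = 4πR_⋆²σT_⋆⁴ = 4π(4.94×10⁸)² × 5.67×10⁻⁸ × (4590)⁴ = 7.72×10²⁵ W.
S = L/(4πd²) = 1.70 W m⁻².
Energy balance: absorbed = emitted ⇒ πR²·S(1−A) = 4πR²·σT_eq⁴, so T_eq⁴ = S(1−A)/(4σ).
T_eq = [1.70 × 0.77 / (4 × 5.67×10⁻⁸)]^(1/4) = (5.78×10⁶)^(1/4) = 49.0 K.

T_eq ≈ 49.0 K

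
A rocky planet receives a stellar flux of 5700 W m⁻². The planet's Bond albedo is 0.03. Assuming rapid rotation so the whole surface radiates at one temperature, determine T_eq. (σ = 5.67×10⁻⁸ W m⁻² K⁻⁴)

T_eq ≈ 395 K

Energy balance: absorbed = emitted ⇒ πR²·S(1−A) = 4πR²·σT_eq⁴, so T_eq⁴ = S(1−A)/(4σ).
T_eq = [5700 × 0.97 / (4 × 5.67×10⁻⁸)]^(1/4) = (2.44×10¹⁰)^(1/4) = 395 K.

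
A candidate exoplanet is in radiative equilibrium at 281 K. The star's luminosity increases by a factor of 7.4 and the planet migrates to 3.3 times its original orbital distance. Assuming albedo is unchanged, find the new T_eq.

T_eq ≈ 255 K

T_eq ∝ L^(1/4) · d^(−1/2).
T′ = 281 × 7.4^(1/4) / 3.3^(1/2) = 255 K.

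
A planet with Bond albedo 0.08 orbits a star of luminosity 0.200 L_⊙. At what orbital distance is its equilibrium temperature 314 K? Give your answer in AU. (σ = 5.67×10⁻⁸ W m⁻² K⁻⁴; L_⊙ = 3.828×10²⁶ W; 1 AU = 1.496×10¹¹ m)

L = 0.200 × 3.828×10²⁶ = 7.66×10²⁵ W.
From T_eq⁴ = L(1−A)/(16πσd²): d = √[L(1−A)/(16πσT_eq⁴)].
d = √[7.66×10²⁵ × 0.92 / (16π × 5.67×10⁻⁸ × (314)⁴)] = 5.04×10¹⁰ m = 0.337 AU.

d ≈ 0.337 AU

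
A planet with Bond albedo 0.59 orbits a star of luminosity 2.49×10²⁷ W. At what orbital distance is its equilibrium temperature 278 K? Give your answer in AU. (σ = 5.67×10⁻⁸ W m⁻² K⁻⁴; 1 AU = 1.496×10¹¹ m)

d ≈ 1.64 AU

From T_eq⁴ = L(1−A)/(16πσd²): d = √[L(1−A)/(16πσT_eq⁴)].
d = √[2.49×10²⁷ × 0.41 / (16π × 5.67×10⁻⁸ × (278)⁴)] = 2.45×10¹¹ m = 1.64 AU.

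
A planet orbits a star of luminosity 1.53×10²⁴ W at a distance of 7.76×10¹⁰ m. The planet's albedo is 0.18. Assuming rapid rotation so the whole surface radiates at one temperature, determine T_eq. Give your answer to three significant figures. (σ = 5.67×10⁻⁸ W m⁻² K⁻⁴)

Flux: S = L/(4πd²) = 1.53×10²⁴/(4π×(7.76×10¹⁰)²) = 20.2 W m⁻².
Energy balance: absorbed = emitted ⇒ πR²·S(1−A) = 4πR²·σT_eq⁴, so T_eq⁴ = S(1−A)/(4σ).
T_eq = [20.2 × 0.82 / (4 × 5.67×10⁻⁸)]^(1/4) = (7.31×10⁷)^(1/4) = 92.5 K.

T_eq ≈ 92.5 K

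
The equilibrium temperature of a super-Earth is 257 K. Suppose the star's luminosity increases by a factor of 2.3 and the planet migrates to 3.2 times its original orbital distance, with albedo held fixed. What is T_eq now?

T_eq ∝ L^(1/4) · d^(−1/2).
T′ = 257 × 2.3^(1/4) / 3.2^(1/2) = 177 K.

T_eq ≈ 177 K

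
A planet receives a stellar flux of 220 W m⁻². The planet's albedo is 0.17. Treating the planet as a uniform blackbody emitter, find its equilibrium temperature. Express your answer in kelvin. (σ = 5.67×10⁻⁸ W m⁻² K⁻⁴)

Energy balance: absorbed = emitted ⇒ πR²·S(1−A) = 4πR²·σT_eq⁴, so T_eq⁴ = S(1−A)/(4σ).
T_eq = [220 × 0.83 / (4 × 5.67×10⁻⁸)]^(1/4) = (8.05×10⁸)^(1/4) = 168 K.

T_eq ≈ 168 K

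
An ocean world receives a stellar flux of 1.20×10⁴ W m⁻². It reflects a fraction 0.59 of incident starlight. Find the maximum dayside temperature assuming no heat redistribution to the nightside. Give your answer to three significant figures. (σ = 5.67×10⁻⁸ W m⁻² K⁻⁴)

With no redistribution each surface element balances locally: S(1−A) = σT⁴.
T = [1.20×10⁴ × 0.41 / 5.67×10⁻⁸]^(1/4) = (8.68×10¹⁰)^(1/4) = 543 K.

T_ss ≈ 543 K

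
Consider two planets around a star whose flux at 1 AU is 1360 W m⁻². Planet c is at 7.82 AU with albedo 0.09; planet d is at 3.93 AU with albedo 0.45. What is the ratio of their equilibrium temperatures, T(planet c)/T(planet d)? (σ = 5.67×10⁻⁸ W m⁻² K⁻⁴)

T_eq = [S₀(1−A)/(4σd²)]^(1/4), so T ∝ (1−A)^(1/4) / √d.
T₁ = [1360×0.91/(4×5.67×10⁻⁸×7.82²)]^(1/4) = 97.19 K.
T₂ = [1360×0.55/(4×5.67×10⁻⁸×3.93²)]^(1/4) = 120.88 K.

T₁/T₂ ≈ 0.804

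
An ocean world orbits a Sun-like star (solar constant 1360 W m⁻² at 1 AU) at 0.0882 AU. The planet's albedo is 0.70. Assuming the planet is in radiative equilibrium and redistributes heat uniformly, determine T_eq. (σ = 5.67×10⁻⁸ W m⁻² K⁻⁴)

T_eq ≈ 693 K

Flux at 0.0882 AU: S = 1360/0.0882² = 1.75×10⁵ W m⁻².
Energy balance: absorbed = emitted ⇒ πR²·S(1−A) = 4πR²·σT_eq⁴, so T_eq⁴ = S(1−A)/(4σ).
T_eq = [1.75×10⁵ × 0.30 / (4 × 5.67×10⁻⁸)]^(1/4) = (2.31×10¹¹)^(1/4) = 693 K.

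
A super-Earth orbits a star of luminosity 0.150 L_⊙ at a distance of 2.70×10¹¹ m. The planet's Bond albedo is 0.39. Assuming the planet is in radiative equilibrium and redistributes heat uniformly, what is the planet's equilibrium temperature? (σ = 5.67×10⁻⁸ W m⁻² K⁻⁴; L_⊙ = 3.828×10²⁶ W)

T_eq ≈ 114 K

L = 0.150 × 3.828×10²⁶ = 5.74×10²⁵ W.
Flux: S = L/(4πd²) = 5.74×10²⁵/(4π×(2.70×10¹¹)²) = 62.7 W m⁻².
Energy balance: absorbed = emitted ⇒ πR²·S(1−A) = 4πR²·σT_eq⁴, so T_eq⁴ = S(1−A)/(4σ).
T_eq = [62.7 × 0.61 / (4 × 5.67×10⁻⁸)]^(1/4) = (1.69×10⁸)^(1/4) = 114 K.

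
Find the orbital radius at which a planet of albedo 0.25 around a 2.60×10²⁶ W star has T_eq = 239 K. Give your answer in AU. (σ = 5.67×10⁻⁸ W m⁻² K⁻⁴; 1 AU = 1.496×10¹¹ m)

From T_eq⁴ = L(1−A)/(16πσd²): d = √[L(1−A)/(16πσT_eq⁴)].
d = √[2.60×10²⁶ × 0.75 / (16π × 5.67×10⁻⁸ × (239)⁴)] = 1.45×10¹¹ m = 0.968 AU.

d ≈ 0.968 AU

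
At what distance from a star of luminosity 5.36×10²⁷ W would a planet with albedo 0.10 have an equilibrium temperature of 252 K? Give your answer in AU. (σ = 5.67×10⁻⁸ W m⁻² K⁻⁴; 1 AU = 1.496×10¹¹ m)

From T_eq⁴ = L(1−A)/(16πσd²): d = √[L(1−A)/(16πσT_eq⁴)].
d = √[5.36×10²⁷ × 0.90 / (16π × 5.67×10⁻⁸ × (252)⁴)] = 6.48×10¹¹ m = 4.33 AU.

d ≈ 4.33 AU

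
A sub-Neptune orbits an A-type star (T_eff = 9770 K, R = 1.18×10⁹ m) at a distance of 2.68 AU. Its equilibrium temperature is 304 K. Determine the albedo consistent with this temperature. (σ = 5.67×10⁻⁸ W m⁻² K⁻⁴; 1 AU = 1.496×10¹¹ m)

d = 2.68 AU = 4.01×10¹¹ m.
L = 4πR_⋆²σT_⋆⁴ = 4π(1.18×10⁹)² × 5.67×10⁻⁸ × (9770)⁴ = 9.04×10²⁷ W.
S = L/(4πd²) = 4470 W m⁻².
From T_eq⁴ = S(1−A)/(4σ): 1−A = 4σT_eq⁴/S.
1−A = 4 × 5.67×10⁻⁸ × (304)⁴ / 4470 = 0.433.

A ≈ 0.57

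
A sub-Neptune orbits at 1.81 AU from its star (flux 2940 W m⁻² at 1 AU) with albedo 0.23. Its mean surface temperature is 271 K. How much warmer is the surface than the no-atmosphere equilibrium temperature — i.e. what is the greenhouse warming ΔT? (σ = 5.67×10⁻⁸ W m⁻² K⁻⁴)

ΔT ≈ 36.1 K

S = 2940/1.81² = 897.4 W m⁻².
T_eq = [S(1−A)/(4σ)]^(1/4) = [897.4×0.77/(4×5.67×10⁻⁸)]^(1/4) = 234.9 K.
ΔT = T_surf − T_eq = 271 − 234.9.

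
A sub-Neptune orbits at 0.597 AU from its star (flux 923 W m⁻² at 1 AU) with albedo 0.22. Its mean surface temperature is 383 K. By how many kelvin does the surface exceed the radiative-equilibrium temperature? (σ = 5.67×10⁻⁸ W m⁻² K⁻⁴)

ΔT ≈ 75.8 K

S = 923/0.597² = 2590 W m⁻².
T_eq = [S(1−A)/(4σ)]^(1/4) = [2590×0.78/(4×5.67×10⁻⁸)]^(1/4) = 307.2 K.
ΔT = T_surf − T_eq = 383 − 307.2.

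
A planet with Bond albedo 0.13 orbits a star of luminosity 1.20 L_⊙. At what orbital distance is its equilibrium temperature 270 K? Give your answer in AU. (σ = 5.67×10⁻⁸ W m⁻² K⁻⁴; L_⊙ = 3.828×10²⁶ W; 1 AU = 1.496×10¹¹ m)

d ≈ 1.09 AU

L = 1.20 × 3.828×10²⁶ = 4.59×10²⁶ W.
From T_eq⁴ = L(1−A)/(16πσd²): d = √[L(1−A)/(16πσT_eq⁴)].
d = √[4.59×10²⁶ × 0.87 / (16π × 5.67×10⁻⁸ × (270)⁴)] = 1.62×10¹¹ m = 1.09 AU.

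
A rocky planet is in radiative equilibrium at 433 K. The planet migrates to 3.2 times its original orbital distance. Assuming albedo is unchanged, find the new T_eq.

T_eq ≈ 242 K

T_eq ∝ L^(1/4) · d^(−1/2).
T′ = 433 / 3.2^(1/2) = 242 K.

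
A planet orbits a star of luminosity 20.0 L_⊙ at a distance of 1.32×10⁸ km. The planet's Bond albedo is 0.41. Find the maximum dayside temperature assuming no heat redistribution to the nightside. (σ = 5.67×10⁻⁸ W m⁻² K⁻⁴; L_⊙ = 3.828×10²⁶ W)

d = 1.32×10⁸ km = 1.32×10¹¹ m.
L = 20.0 × 3.828×10²⁶ = 7.66×10²⁷ W.
Flux: S = L/(4πd²) = 7.66×10²⁷/(4π×(1.32×10¹¹)²) = 3.50×10⁴ W m⁻².
With no redistribution each surface element balances locally: S(1−A) = σT⁴.
T = [3.50×10⁴ × 0.59 / 5.67×10⁻⁸]^(1/4) = (3.64×10¹¹)^(1/4) = 777 K.

T_ss ≈ 777 K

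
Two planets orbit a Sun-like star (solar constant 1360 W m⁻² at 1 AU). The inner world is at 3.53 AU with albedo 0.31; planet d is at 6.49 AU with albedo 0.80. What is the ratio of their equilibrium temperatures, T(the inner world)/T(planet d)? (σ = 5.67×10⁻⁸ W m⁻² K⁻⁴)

T₁/T₂ ≈ 1.848

T_eq = [S₀(1−A)/(4σd²)]^(1/4), so T ∝ (1−A)^(1/4) / √d.
T₁ = [1360×0.69/(4×5.67×10⁻⁸×3.53²)]^(1/4) = 134.99 K.
T₂ = [1360×0.20/(4×5.67×10⁻⁸×6.49²)]^(1/4) = 73.05 K.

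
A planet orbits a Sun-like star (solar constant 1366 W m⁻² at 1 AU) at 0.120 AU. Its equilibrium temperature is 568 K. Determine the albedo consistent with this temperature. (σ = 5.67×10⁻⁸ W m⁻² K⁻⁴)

A ≈ 0.75

Flux at 0.120 AU: S = 1366/0.120² = 9.49×10⁴ W m⁻².
From T_eq⁴ = S(1−A)/(4σ): 1−A = 4σT_eq⁴/S.
1−A = 4 × 5.67×10⁻⁸ × (568)⁴ / 9.49×10⁴ = 0.249.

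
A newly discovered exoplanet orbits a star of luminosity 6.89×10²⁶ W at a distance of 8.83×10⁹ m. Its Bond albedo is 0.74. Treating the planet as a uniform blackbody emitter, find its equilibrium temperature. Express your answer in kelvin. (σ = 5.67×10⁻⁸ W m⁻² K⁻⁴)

T_eq ≈ 948 K

Flux: S = L/(4πd²) = 6.89×10²⁶/(4π×(8.83×10⁹)²) = 7.03×10⁵ W m⁻².
Energy balance: absorbed = emitted ⇒ πR²·S(1−A) = 4πR²·σT_eq⁴, so T_eq⁴ = S(1−A)/(4σ).
T_eq = [7.03×10⁵ × 0.26 / (4 × 5.67×10⁻⁸)]^(1/4) = (8.06×10¹¹)^(1/4) = 948 K.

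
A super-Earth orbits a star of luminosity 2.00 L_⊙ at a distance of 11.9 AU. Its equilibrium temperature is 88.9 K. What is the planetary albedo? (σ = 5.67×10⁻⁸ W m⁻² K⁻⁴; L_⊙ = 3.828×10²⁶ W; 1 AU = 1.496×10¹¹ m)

A ≈ 0.26

d = 11.9 AU = 1.78×10¹² m.
L = 2.00 × 3.828×10²⁶ = 7.66×10²⁶ W.
Flux: S = L/(4πd²) = 7.66×10²⁶/(4π×(1.78×10¹²)²) = 19.2 W m⁻².
From T_eq⁴ = S(1−A)/(4σ): 1−A = 4σT_eq⁴/S.
1−A = 4 × 5.67×10⁻⁸ × (88.9)⁴ / 19.2 = 0.737.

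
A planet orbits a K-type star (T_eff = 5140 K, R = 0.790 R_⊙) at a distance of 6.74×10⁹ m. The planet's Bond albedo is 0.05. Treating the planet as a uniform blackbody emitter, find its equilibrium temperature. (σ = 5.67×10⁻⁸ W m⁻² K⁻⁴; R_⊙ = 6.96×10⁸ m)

T_eq ≈ 1020 K

R_⋆ = 0.790 × 6.96×10⁸ = 5.50×10⁸ m.
L = 4πR_⋆²σT_⋆⁴ = 4π(5.50×10⁸)² × 5.67×10⁻⁸ × (5140)⁴ = 1.50×10²⁶ W.
S = L/(4πd²) = 2.63×10⁵ W m⁻².
Energy balance: absorbed = emitted ⇒ πR²·S(1−A) = 4πR²·σT_eq⁴, so T_eq⁴ = S(1−A)/(4σ).
T_eq = [2.63×10⁵ × 0.95 / (4 × 5.67×10⁻⁸)]^(1/4) = (1.10×10¹²)^(1/4) = 1020 K.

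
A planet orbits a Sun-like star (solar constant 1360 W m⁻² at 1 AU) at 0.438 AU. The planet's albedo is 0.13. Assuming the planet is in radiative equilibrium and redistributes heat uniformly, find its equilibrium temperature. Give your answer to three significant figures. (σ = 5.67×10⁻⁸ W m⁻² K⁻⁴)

T_eq ≈ 406 K

Flux at 0.438 AU: S = 1360/0.438² = 7090 W m⁻².
Energy balance: absorbed = emitted ⇒ πR²·S(1−A) = 4πR²·σT_eq⁴, so T_eq⁴ = S(1−A)/(4σ).
T_eq = [7090 × 0.87 / (4 × 5.67×10⁻⁸)]^(1/4) = (2.72×10¹⁰)^(1/4) = 406 K.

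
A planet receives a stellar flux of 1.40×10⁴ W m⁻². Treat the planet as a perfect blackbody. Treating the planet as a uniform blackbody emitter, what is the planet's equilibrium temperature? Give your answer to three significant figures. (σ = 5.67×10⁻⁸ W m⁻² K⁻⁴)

T_eq ≈ 498 K

Energy balance: absorbed = emitted ⇒ πR²·S(1−A) = 4πR²·σT_eq⁴, so T_eq⁴ = S(1−A)/(4σ).
T_eq = [1.40×10⁴ × 1.00 / (4 × 5.67×10⁻⁸)]^(1/4) = (6.17×10¹⁰)^(1/4) = 498 K.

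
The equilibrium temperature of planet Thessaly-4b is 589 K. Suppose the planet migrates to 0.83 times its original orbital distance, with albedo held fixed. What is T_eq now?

T_eq ∝ L^(1/4) · d^(−1/2).
T′ = 589 / 0.83^(1/2) = 647 K.

T_eq ≈ 647 K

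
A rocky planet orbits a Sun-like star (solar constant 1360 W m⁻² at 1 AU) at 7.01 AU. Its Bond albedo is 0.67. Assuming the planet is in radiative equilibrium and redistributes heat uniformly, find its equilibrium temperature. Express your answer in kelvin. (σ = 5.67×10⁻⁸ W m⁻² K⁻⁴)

T_eq ≈ 79.7 K

Flux at 7.01 AU: S = 1360/7.01² = 27.7 W m⁻².
Energy balance: absorbed = emitted ⇒ πR²·S(1−A) = 4πR²·σT_eq⁴, so T_eq⁴ = S(1−A)/(4σ).
T_eq = [27.7 × 0.33 / (4 × 5.67×10⁻⁸)]^(1/4) = (4.03×10⁷)^(1/4) = 79.7 K.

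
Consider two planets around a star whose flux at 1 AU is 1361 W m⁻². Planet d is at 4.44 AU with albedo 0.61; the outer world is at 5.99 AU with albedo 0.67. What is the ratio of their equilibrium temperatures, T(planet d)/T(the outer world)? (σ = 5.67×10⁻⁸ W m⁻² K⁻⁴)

T₁/T₂ ≈ 1.211

T_eq = [S₀(1−A)/(4σd²)]^(1/4), so T ∝ (1−A)^(1/4) / √d.
T₁ = [1361×0.39/(4×5.67×10⁻⁸×4.44²)]^(1/4) = 104.38 K.
T₂ = [1361×0.33/(4×5.67×10⁻⁸×5.99²)]^(1/4) = 86.19 K.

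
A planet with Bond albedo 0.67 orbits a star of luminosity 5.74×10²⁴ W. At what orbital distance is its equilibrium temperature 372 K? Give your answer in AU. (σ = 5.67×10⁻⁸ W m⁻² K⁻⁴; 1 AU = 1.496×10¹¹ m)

d ≈ 0.0394 AU

From T_eq⁴ = L(1−A)/(16πσd²): d = √[L(1−A)/(16πσT_eq⁴)].
d = √[5.74×10²⁴ × 0.33 / (16π × 5.67×10⁻⁸ × (372)⁴)] = 5.89×10⁹ m = 0.0394 AU.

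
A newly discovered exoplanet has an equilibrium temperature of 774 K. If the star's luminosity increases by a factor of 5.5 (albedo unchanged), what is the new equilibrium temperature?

T_eq ≈ 1190 K

T_eq ∝ L^(1/4) · d^(−1/2).
T′ = 774 × 5.5^(1/4) = 1190 K.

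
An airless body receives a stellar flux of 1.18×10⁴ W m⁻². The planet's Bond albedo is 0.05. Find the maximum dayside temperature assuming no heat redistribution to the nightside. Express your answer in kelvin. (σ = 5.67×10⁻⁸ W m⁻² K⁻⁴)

T_ss ≈ 667 K

With no redistribution each surface element balances locally: S(1−A) = σT⁴.
T = [1.18×10⁴ × 0.95 / 5.67×10⁻⁸]^(1/4) = (1.98×10¹¹)^(1/4) = 667 K.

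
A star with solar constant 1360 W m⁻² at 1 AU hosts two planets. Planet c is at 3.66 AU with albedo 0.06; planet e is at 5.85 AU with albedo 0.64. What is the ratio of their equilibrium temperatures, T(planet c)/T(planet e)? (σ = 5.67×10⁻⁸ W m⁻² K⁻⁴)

T_eq = [S₀(1−A)/(4σd²)]^(1/4), so T ∝ (1−A)^(1/4) / √d.
T₁ = [1360×0.94/(4×5.67×10⁻⁸×3.66²)]^(1/4) = 143.22 K.
T₂ = [1360×0.36/(4×5.67×10⁻⁸×5.85²)]^(1/4) = 89.12 K.

T₁/T₂ ≈ 1.607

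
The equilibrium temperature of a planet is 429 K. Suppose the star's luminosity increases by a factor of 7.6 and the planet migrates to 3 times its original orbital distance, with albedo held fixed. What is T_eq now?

T_eq ∝ L^(1/4) · d^(−1/2).
T′ = 429 × 7.6^(1/4) / 3^(1/2) = 411 K.

T_eq ≈ 411 K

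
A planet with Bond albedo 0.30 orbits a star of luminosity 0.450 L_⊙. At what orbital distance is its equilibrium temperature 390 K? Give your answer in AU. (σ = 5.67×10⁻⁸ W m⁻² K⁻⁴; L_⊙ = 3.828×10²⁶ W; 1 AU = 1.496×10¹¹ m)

d ≈ 0.286 AU

L = 0.450 × 3.828×10²⁶ = 1.72×10²⁶ W.
From T_eq⁴ = L(1−A)/(16πσd²): d = √[L(1−A)/(16πσT_eq⁴)].
d = √[1.72×10²⁶ × 0.70 / (16π × 5.67×10⁻⁸ × (390)⁴)] = 4.28×10¹⁰ m = 0.286 AU.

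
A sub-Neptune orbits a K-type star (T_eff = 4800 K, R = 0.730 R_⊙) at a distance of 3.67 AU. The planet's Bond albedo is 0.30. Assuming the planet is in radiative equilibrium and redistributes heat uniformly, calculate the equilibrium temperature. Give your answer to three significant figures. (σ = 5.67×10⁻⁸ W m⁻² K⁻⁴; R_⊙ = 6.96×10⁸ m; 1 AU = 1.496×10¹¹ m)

R_⋆ = 0.730 × 6.96×10⁸ = 5.08×10⁸ m.
d = 3.67 AU = 5.49×10¹¹ m.
L = 4πR_⋆²σT_⋆⁴ = 4π(5.08×10⁸)² × 5.67×10⁻⁸ × (4800)⁴ = 9.76×10²⁵ W.
S = L/(4πd²) = 25.8 W m⁻².
Energy balance: absorbed = emitted ⇒ πR²·S(1−A) = 4πR²·σT_eq⁴, so T_eq⁴ = S(1−A)/(4σ).
T_eq = [25.8 × 0.70 / (4 × 5.67×10⁻⁸)]^(1/4) = (7.96×10⁷)^(1/4) = 94.4 K.

T_eq ≈ 94.4 K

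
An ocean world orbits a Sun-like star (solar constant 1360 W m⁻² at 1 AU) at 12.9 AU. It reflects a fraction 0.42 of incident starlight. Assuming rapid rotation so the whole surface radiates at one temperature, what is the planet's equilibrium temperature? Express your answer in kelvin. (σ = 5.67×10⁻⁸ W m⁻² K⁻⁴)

T_eq ≈ 67.6 K

Flux at 12.9 AU: S = 1360/12.9² = 8.17 W m⁻².
Energy balance: absorbed = emitted ⇒ πR²·S(1−A) = 4πR²·σT_eq⁴, so T_eq⁴ = S(1−A)/(4σ).
T_eq = [8.17 × 0.58 / (4 × 5.67×10⁻⁸)]^(1/4) = (2.09×10⁷)^(1/4) = 67.6 K.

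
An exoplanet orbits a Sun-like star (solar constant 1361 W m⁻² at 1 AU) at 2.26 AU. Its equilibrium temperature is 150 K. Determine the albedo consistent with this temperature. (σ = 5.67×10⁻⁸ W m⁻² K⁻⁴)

Flux at 2.26 AU: S = 1361/2.26² = 266 W m⁻².
From T_eq⁴ = S(1−A)/(4σ): 1−A = 4σT_eq⁴/S.
1−A = 4 × 5.67×10⁻⁸ × (150)⁴ / 266 = 0.431.

A ≈ 0.57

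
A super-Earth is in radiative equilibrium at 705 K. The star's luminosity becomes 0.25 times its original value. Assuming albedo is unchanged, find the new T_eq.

T_eq ≈ 499 K

T_eq ∝ L^(1/4) · d^(−1/2).
T′ = 705 × 0.25^(1/4) = 499 K.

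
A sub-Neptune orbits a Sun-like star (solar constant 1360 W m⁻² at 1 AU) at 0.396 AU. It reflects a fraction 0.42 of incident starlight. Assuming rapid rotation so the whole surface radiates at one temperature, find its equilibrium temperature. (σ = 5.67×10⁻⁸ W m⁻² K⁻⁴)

T_eq ≈ 386 K

Flux at 0.396 AU: S = 1360/0.396² = 8670 W m⁻².
Energy balance: absorbed = emitted ⇒ πR²·S(1−A) = 4πR²·σT_eq⁴, so T_eq⁴ = S(1−A)/(4σ).
T_eq = [8670 × 0.58 / (4 × 5.67×10⁻⁸)]^(1/4) = (2.22×10¹⁰)^(1/4) = 386 K.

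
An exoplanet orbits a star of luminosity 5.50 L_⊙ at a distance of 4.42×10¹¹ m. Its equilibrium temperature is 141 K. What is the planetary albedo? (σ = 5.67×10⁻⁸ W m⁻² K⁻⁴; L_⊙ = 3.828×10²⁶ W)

A ≈ 0.90

L = 5.50 × 3.828×10²⁶ = 2.11×10²⁷ W.
Flux: S = L/(4πd²) = 2.11×10²⁷/(4π×(4.42×10¹¹)²) = 858 W m⁻².
From T_eq⁴ = S(1−A)/(4σ): 1−A = 4σT_eq⁴/S.
1−A = 4 × 5.67×10⁻⁸ × (141)⁴ / 858 = 0.105.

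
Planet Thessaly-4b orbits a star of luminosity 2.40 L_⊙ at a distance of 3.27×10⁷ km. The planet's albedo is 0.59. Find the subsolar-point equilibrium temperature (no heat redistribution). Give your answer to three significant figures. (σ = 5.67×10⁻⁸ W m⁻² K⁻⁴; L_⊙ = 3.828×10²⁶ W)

T_ss ≈ 839 K

d = 3.27×10⁷ km = 3.27×10¹⁰ m.
L = 2.40 × 3.828×10²⁶ = 9.19×10²⁶ W.
Flux: S = L/(4πd²) = 9.19×10²⁶/(4π×(3.27×10¹⁰)²) = 6.84×10⁴ W m⁻².
At the subsolar point the surface absorbs S(1−A) and emits σT⁴ per unit area — no factor of 4, since only the local patch is in balance.
T = [6.84×10⁴ × 0.41 / 5.67×10⁻⁸]^(1/4) = (4.94×10¹¹)^(1/4) = 839 K.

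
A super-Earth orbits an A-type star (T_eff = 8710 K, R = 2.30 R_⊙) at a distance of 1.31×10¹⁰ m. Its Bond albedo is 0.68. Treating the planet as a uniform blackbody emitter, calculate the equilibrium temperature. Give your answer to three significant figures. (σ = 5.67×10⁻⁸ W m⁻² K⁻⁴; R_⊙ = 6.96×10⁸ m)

T_eq ≈ 1620 K

R_⋆ = 2.30 × 6.96×10⁸ = 1.60×10⁹ m.
L = 4πR_⋆²σT_⋆⁴ = 4π(1.60×10⁹)² × 5.67×10⁻⁸ × (8710)⁴ = 1.05×10²⁸ W.
S = L/(4πd²) = 4.87×10⁶ W m⁻².
Energy balance: absorbed = emitted ⇒ πR²·S(1−A) = 4πR²·σT_eq⁴, so T_eq⁴ = S(1−A)/(4σ).
T_eq = [4.87×10⁶ × 0.32 / (4 × 5.67×10⁻⁸)]^(1/4) = (6.88×10¹²)^(1/4) = 1620 K.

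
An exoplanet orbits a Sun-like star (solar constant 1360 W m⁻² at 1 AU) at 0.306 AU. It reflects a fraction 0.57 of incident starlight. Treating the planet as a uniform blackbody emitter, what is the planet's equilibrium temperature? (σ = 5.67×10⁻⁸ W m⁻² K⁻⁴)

T_eq ≈ 407 K

Flux at 0.306 AU: S = 1360/0.306² = 1.45×10⁴ W m⁻².
Energy balance: absorbed = emitted ⇒ πR²·S(1−A) = 4πR²·σT_eq⁴, so T_eq⁴ = S(1−A)/(4σ).
T_eq = [1.45×10⁴ × 0.43 / (4 × 5.67×10⁻⁸)]^(1/4) = (2.75×10¹⁰)^(1/4) = 407 K.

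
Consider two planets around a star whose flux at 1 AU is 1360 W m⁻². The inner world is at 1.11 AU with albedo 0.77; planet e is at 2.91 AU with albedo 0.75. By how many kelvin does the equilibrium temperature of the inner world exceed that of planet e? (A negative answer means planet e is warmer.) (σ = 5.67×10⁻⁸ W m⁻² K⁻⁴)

ΔT ≈ 67.6 K

T_eq = [S₀(1−A)/(4σd²)]^(1/4), so T ∝ (1−A)^(1/4) / √d.
T₁ = [1360×0.23/(4×5.67×10⁻⁸×1.11²)]^(1/4) = 182.91 K.
T₂ = [1360×0.25/(4×5.67×10⁻⁸×2.91²)]^(1/4) = 115.35 K.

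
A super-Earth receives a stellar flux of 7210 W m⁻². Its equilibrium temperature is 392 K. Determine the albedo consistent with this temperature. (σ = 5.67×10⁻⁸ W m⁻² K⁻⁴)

A ≈ 0.26

From T_eq⁴ = S(1−A)/(4σ): 1−A = 4σT_eq⁴/S.
1−A = 4 × 5.67×10⁻⁸ × (392)⁴ / 7210 = 0.743.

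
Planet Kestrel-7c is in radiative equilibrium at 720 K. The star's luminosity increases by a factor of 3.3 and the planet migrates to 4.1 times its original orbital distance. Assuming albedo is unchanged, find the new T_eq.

T_eq ≈ 479 K

T_eq ∝ L^(1/4) · d^(−1/2).
T′ = 720 × 3.3^(1/4) / 4.1^(1/2) = 479 K.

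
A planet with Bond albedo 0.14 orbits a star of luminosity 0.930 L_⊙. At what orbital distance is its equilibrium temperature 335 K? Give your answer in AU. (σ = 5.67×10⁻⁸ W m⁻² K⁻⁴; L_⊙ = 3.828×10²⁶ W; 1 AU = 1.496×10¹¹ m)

L = 0.930 × 3.828×10²⁶ = 3.56×10²⁶ W.
From T_eq⁴ = L(1−A)/(16πσd²): d = √[L(1−A)/(16πσT_eq⁴)].
d = √[3.56×10²⁶ × 0.86 / (16π × 5.67×10⁻⁸ × (335)⁴)] = 9.24×10¹⁰ m = 0.617 AU.

d ≈ 0.617 AU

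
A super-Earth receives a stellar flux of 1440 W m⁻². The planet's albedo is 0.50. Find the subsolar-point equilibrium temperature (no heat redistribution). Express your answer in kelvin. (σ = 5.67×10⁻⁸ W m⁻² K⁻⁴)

T_ss ≈ 336 K

At the subsolar point the surface absorbs S(1−A) and emits σT⁴ per unit area — no factor of 4, since only the local patch is in balance.
T = [1440 × 0.50 / 5.67×10⁻⁸]^(1/4) = (1.27×10¹⁰)^(1/4) = 336 K.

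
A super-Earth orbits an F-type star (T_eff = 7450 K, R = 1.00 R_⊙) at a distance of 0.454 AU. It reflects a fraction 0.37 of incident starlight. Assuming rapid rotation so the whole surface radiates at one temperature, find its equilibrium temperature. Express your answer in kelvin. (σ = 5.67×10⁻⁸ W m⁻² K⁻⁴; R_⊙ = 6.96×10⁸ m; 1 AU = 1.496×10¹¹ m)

T_eq ≈ 475 K

R_⋆ = 1.00 × 6.96×10⁸ = 6.96×10⁸ m.
d = 0.454 AU = 6.79×10¹⁰ m.
L = 4πR_⋆²σT_⋆⁴ = 4π(6.96×10⁸)² × 5.67×10⁻⁸ × (7450)⁴ = 1.06×10²⁷ W.
S = L/(4πd²) = 1.83×10⁴ W m⁻².
Energy balance: absorbed = emitted ⇒ πR²·S(1−A) = 4πR²·σT_eq⁴, so T_eq⁴ = S(1−A)/(4σ).
T_eq = [1.83×10⁴ × 0.63 / (4 × 5.67×10⁻⁸)]^(1/4) = (5.10×10¹⁰)^(1/4) = 475 K.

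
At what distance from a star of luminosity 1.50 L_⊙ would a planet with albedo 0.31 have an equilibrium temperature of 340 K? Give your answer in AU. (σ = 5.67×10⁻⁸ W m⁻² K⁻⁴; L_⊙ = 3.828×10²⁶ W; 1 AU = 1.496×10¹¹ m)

d ≈ 0.682 AU

L = 1.50 × 3.828×10²⁶ = 5.74×10²⁶ W.
From T_eq⁴ = L(1−A)/(16πσd²): d = √[L(1−A)/(16πσT_eq⁴)].
d = √[5.74×10²⁶ × 0.69 / (16π × 5.67×10⁻⁸ × (340)⁴)] = 1.02×10¹¹ m = 0.682 AU.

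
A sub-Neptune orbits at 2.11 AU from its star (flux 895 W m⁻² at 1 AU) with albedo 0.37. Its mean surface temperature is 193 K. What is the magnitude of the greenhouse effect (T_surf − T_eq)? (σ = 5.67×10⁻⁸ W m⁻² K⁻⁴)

ΔT ≈ 39.3 K

S = 895/2.11² = 201.0 W m⁻².
T_eq = [S(1−A)/(4σ)]^(1/4) = [201.0×0.63/(4×5.67×10⁻⁸)]^(1/4) = 153.7 K.
ΔT = T_surf − T_eq = 193 − 153.7.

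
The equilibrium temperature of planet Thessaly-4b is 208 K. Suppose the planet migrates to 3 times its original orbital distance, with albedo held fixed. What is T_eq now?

T_eq ∝ L^(1/4) · d^(−1/2).
T′ = 208 / 3^(1/2) = 120 K.

T_eq ≈ 120 K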